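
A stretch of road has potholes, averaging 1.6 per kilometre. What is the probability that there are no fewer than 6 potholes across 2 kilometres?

Over the interval, μ = 1.6 × 2 = 3.2 (2 kilometres).
P(N ≥ 6) = 1 − P(N ≤ 5) = 1 − Σ_{j=0}^{5} e^(−μ) μ^j/j! ≈ 0.1054.

0.1054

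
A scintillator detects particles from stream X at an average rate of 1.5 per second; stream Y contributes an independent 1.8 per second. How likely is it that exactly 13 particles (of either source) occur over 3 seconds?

0.0707

Independent Poisson processes superpose: combined rate λ = 1.5 + 1.8 = 3.3 per second.
Over the interval, μ = 3.3 × 3 = 9.9 (3 seconds).
P(N = 13) = e^(−9.9) · 9.9^13/13! ≈ 0.0707.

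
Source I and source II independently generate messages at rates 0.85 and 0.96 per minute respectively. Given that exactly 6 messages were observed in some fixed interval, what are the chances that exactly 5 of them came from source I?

Given the total, each event is independently from source I with probability p = λ_I/(λ_I+λ_II) = 0.85/1.81 ≈ 0.4696.
So K ~ Binomial(6, 0.85/1.81): P(K = 5) = C(6,5) · (0.85/1.81)^5 · (0.96/1.81)^1 ≈ 0.0727.

0.0727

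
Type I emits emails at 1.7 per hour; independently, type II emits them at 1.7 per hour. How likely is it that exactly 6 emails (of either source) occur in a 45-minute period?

Independent Poisson processes superpose: combined rate λ = 1.7 + 1.7 = 3.4 per hour.
Over the interval, μ = 3.4 × 0.75 = 2.55 (a 45-minute period = 0.75 hours).
P(N = 6) = e^(−2.55) · 2.55^6/6! ≈ 0.0298.

0.0298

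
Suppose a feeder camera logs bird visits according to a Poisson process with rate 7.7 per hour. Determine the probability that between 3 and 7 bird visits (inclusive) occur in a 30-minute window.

Over the interval, μ = 7.7 × 0.5 = 3.85 (a 30-minute window = 0.5 hours).
P(3 ≤ N ≤ 7) = Σ_{j=3}^{7} e^(−3.85) · 3.85^j/j! ≈ 0.6964.

0.6964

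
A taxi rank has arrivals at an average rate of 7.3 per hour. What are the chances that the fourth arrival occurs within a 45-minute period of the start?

Over the interval, μ = 7.3 × 0.75 = 5.475 (a 45-minute period = 0.75 hours).
The fourth arrival falls in the interval iff at least 4 events occur there: P(S_4 ≤ t) = P(N ≥ 4) = 1 − P(N ≤ 3) ≈ 0.7955.

0.7955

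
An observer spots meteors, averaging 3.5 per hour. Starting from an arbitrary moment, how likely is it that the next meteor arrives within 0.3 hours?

0.6501

Inter-arrival times are exponential with rate λ = 3.5 per hour.
P(T ≤ 0.3) = 1 − e^(−λt) = 1 − e^(−3.5 × 0.3) = 1 − e^(−1.05) ≈ 0.6501.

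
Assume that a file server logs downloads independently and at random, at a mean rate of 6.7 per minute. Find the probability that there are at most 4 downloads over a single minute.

With mean μ = 6.7 per minute,
P(N ≤ 4) = Σ_{j=0}^{4} e^(−μ) μ^j/j! ≈ 0.2022.

0.2022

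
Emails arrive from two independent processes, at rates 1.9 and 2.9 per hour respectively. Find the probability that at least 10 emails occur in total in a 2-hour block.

0.4911

Independent Poisson processes superpose: combined rate λ = 1.9 + 2.9 = 4.8 per hour.
Over the interval, μ = 4.8 × 2 = 9.6 (a 2-hour block = 2 hours).
P(N ≥ 10) = 1 − P(N ≤ 9) ≈ 0.4911.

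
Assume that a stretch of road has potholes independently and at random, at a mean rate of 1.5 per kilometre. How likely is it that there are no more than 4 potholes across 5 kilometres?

Over the interval, μ = 1.5 × 5 = 7.5 (5 kilometres).
P(N ≤ 4) = Σ_{j=0}^{4} e^(−μ) μ^j/j! ≈ 0.1321.

0.1321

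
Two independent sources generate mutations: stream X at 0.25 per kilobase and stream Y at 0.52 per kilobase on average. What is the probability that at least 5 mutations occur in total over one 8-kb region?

0.7358

Independent Poisson processes superpose: combined rate λ = 0.25 + 0.52 = 0.77 per kilobase.
Over the interval, μ = 0.77 × 8 = 6.16 (an 8-kb region = 8 kilobases).
P(N ≥ 5) = 1 − P(N ≤ 4) ≈ 0.7358.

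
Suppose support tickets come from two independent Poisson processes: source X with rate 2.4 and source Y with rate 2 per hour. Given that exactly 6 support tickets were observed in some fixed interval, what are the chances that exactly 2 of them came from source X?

Given the total, each event is independently from source X with probability p = λ_X/(λ_X+λ_Y) = 2.4/4.4 ≈ 0.5455.
So K ~ Binomial(6, 2.4/4.4): P(K = 2) = C(6,2) · (2.4/4.4)^2 · (2/4.4)^4 ≈ 0.1905.

0.1905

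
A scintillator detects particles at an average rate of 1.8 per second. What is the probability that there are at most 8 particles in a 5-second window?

0.4557

Over the interval, μ = 1.8 × 5 = 9 (a 5-second window = 5 seconds).
P(N ≤ 8) = Σ_{j=0}^{8} e^(−μ) μ^j/j! ≈ 0.4557.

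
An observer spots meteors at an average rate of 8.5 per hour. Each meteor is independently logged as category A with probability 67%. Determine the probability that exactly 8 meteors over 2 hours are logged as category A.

0.0794

Thinning: the meteors that are logged as category A themselves form a Poisson process with rate 0.67 × 8.5 = 5.695 per hour.
Over the interval, μ = 5.695 × 2 = 11.39 (2 hours).
P(N = 8) = e^(−11.39) · 11.39^8/8! ≈ 0.0794.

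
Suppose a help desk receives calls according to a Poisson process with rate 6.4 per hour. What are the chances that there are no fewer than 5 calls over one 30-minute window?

Over the interval, μ = 6.4 × 0.5 = 3.2 (a 30-minute window = 0.5 hours).
P(N ≥ 5) = 1 − P(N ≤ 4) = 1 − Σ_{j=0}^{4} e^(−μ) μ^j/j! ≈ 0.2194.

0.2194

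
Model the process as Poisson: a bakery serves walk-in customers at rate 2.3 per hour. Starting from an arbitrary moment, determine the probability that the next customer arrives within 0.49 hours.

Inter-arrival times are exponential with rate λ = 2.3 per hour.
P(T ≤ 0.49) = 1 − e^(−λt) = 1 − e^(−2.3 × 0.49) = 1 − e^(−1.127) ≈ 0.6760.

0.6760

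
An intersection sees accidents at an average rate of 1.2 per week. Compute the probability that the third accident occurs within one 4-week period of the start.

0.8575

Over the interval, μ = 1.2 × 4 = 4.8 (a 4-week period = 4 weeks).
The third arrival falls in the interval iff at least 3 events occur there: P(S_3 ≤ t) = P(N ≥ 3) = 1 − P(N ≤ 2) ≈ 0.8575.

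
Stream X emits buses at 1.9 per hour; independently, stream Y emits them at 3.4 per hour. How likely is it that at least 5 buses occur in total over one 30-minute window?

Independent Poisson processes superpose: combined rate λ = 1.9 + 3.4 = 5.3 per hour.
Over the interval, μ = 5.3 × 0.5 = 2.65 (a 30-minute window = 0.5 hours).
P(N ≥ 5) = 1 − P(N ≤ 4) ≈ 0.1297.

0.1297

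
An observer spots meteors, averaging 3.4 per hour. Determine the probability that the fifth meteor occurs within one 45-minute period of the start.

0.1156

Over the interval, μ = 3.4 × 0.75 = 2.55 (a 45-minute period = 0.75 hours).
The fifth arrival falls in the interval iff at least 5 events occur there: P(S_5 ≤ t) = P(N ≥ 5) = 1 − P(N ≤ 4) ≈ 0.1156.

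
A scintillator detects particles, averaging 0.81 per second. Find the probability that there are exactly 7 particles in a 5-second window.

0.0618

Over the interval, μ = 0.81 × 5 = 4.05 (a 5-second window = 5 seconds).
P(N = 7) = e^(−μ) μ^7/7! = e^(−4.05) · 4.05^7/5040 ≈ 0.0618.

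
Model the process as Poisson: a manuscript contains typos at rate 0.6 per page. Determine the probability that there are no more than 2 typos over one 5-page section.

0.4232

Over the interval, μ = 0.6 × 5 = 3 (a 5-page section = 5 pages).
P(N ≤ 2) = Σ_{j=0}^{2} e^(−μ) μ^j/j! ≈ 0.4232.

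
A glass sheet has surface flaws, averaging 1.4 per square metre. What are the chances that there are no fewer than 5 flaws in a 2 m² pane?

Over the interval, μ = 1.4 × 2 = 2.8 (a 2 m² pane = 2 square metres).
P(N ≥ 5) = 1 − P(N ≤ 4) = 1 − Σ_{j=0}^{4} e^(−μ) μ^j/j! ≈ 0.1523.

0.1523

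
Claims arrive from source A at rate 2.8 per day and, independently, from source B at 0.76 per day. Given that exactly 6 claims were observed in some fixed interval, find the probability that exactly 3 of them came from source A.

Given the total, each event is independently from source A with probability p = λ_A/(λ_A+λ_B) = 2.8/3.56 ≈ 0.7865.
So K ~ Binomial(6, 2.8/3.56): P(K = 3) = C(6,3) · (2.8/3.56)^3 · (0.76/3.56)^3 ≈ 0.0947.

0.0947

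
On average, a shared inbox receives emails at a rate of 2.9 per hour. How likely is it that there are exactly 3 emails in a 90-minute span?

Over the interval, μ = 2.9 × 1.5 = 4.35 (a 90-minute span = 1.5 hours).
P(N = 3) = e^(−μ) μ^3/3! = e^(−4.35) · 4.35^3/6 ≈ 0.1771.

0.1771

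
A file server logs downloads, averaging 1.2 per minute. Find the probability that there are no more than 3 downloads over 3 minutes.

0.5152

Over the interval, μ = 1.2 × 3 = 3.6 (3 minutes).
P(N ≤ 3) = Σ_{j=0}^{3} e^(−μ) μ^j/j! ≈ 0.5152.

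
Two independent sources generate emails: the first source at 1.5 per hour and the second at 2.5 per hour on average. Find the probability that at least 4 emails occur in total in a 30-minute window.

Independent Poisson processes superpose: combined rate λ = 1.5 + 2.5 = 4 per hour.
Over the interval, μ = 4 × 0.5 = 2 (a 30-minute window = 0.5 hours).
P(N ≥ 4) = 1 − P(N ≤ 3) ≈ 0.1429.

0.1429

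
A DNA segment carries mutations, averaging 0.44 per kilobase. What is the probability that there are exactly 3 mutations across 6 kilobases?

0.2188

Over the interval, μ = 0.44 × 6 = 2.64 (6 kilobases).
P(N = 3) = e^(−μ) μ^3/3! = e^(−2.64) · 2.64^3/6 ≈ 0.2188.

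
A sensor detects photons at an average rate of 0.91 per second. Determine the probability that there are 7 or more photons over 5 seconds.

0.1754

Over the interval, μ = 0.91 × 5 = 4.55 (5 seconds).
P(N ≥ 7) = 1 − P(N ≤ 6) = 1 − Σ_{j=0}^{6} e^(−μ) μ^j/j! ≈ 0.1754.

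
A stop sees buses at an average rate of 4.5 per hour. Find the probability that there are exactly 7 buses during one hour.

With mean μ = 4.5 per hour,
P(N = 7) = e^(−μ) μ^7/7! = e^(−4.5) · 4.5^7/5040 ≈ 0.0824.

0.0824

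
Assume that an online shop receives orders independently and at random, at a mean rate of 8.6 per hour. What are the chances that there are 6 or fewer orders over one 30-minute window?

0.8558

Over the interval, μ = 8.6 × 0.5 = 4.3 (a 30-minute window = 0.5 hours).
P(N ≤ 6) = Σ_{j=0}^{6} e^(−μ) μ^j/j! ≈ 0.8558.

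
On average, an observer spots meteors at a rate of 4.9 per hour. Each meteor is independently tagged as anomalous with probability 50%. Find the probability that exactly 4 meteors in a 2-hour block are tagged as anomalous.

Thinning: the meteors that are tagged as anomalous themselves form a Poisson process with rate 0.5 × 4.9 = 2.45 per hour.
Over the interval, μ = 2.45 × 2 = 4.9 (a 2-hour block = 2 hours).
P(N = 4) = e^(−4.9) · 4.9^4/4! ≈ 0.1789.

0.1789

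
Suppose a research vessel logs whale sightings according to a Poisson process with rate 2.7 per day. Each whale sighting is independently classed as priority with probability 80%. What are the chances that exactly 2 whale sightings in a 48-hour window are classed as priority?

0.1241

Thinning: the whale sightings that are classed as priority themselves form a Poisson process with rate 0.8 × 2.7 = 2.16 per day.
Over the interval, μ = 2.16 × 2 = 4.32 (a 48-hour window = 2 days).
P(N = 2) = e^(−4.32) · 4.32^2/2! ≈ 0.1241.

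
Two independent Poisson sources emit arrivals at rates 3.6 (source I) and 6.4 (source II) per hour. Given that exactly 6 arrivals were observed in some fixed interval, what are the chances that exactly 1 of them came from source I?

Given the total, each event is independently from source I with probability p = λ_I/(λ_I+λ_II) = 3.6/10 = 0.3600.
So K ~ Binomial(6, 3.6/10): P(K = 1) = C(6,1) · (3.6/10)^1 · (6.4/10)^5 ≈ 0.2319.

0.2319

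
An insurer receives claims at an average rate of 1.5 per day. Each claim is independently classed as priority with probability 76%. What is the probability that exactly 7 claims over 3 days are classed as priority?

Thinning: the claims that are classed as priority themselves form a Poisson process with rate 0.76 × 1.5 = 1.14 per day.
Over the interval, μ = 1.14 × 3 = 3.42 (3 days).
P(N = 7) = e^(−3.42) · 3.42^7/7! ≈ 0.0355.

0.0355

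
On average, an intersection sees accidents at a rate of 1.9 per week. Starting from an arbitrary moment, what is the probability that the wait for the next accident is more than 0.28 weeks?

0.5874

The wait for the next event is exponential with rate λ = 1.9 per week.
P(T > 0.28) = e^(−λt) = e^(−1.9 × 0.28) = e^(−0.532) ≈ 0.5874.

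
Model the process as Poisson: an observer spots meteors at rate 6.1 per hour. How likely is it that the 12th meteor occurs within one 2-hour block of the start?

0.5611

Over the interval, μ = 6.1 × 2 = 12.2 (a 2-hour block = 2 hours).
The 12th arrival falls in the interval iff at least 12 events occur there: P(S_12 ≤ t) = P(N ≥ 12) = 1 − P(N ≤ 11) ≈ 0.5611.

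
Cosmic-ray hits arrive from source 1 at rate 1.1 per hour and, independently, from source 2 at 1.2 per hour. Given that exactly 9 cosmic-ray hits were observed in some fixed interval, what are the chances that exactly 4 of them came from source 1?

0.2549

Given the total, each event is independently from source 1 with probability p = λ_1/(λ_1+λ_2) = 1.1/2.3 ≈ 0.4783.
So K ~ Binomial(9, 1.1/2.3): P(K = 4) = C(9,4) · (1.1/2.3)^4 · (1.2/2.3)^5 ≈ 0.2549.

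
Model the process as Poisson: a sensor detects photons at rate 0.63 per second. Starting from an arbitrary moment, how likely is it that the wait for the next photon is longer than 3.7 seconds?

The wait for the next event is exponential with rate λ = 0.63 per second.
P(T > 3.7) = e^(−λt) = e^(−0.63 × 3.7) = e^(−2.331) ≈ 0.0972.

0.0972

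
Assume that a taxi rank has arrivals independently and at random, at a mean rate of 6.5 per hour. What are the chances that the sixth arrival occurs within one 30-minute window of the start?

0.1112

Over the interval, μ = 6.5 × 0.5 = 3.25 (a 30-minute window = 0.5 hours).
The sixth arrival falls in the interval iff at least 6 events occur there: P(S_6 ≤ t) = P(N ≥ 6) = 1 − P(N ≤ 5) ≈ 0.1112.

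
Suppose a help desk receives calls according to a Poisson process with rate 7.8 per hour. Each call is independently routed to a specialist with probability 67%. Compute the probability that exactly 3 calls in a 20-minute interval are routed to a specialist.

0.1543

Thinning: the calls that are routed to a specialist themselves form a Poisson process with rate 0.67 × 7.8 = 5.226 per hour.
Over the interval, μ = 5.226 × 1/3 = 1.742 (a 20-minute interval = 1/3 hours).
P(N = 3) = e^(−1.742) · 1.742^3/3! ≈ 0.1543.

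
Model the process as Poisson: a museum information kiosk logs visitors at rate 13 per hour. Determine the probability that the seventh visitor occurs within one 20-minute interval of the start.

0.1482

Over the interval, μ = 13 × 1/3 ≈ 4.33333 (a 20-minute interval = 1/3 hours).
The seventh arrival falls in the interval iff at least 7 events occur there: P(S_7 ≤ t) = P(N ≥ 7) = 1 − P(N ≤ 6) ≈ 0.1482.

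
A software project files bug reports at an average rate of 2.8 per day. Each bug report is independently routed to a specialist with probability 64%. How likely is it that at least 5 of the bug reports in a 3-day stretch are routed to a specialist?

0.6228

Thinning: the bug reports that are routed to a specialist themselves form a Poisson process with rate 0.64 × 2.8 = 1.792 per day.
Over the interval, μ = 1.792 × 3 = 5.376 (a 3-day stretch = 3 days).
P(N ≥ 5) = 1 − P(N ≤ 4) ≈ 0.6228.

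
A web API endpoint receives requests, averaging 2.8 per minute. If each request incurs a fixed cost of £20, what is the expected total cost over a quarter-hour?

E[N] = 2.8 × 15 = 42 (a quarter-hour = 15 minutes); E[cost] = 42 × £20 = £840.

£840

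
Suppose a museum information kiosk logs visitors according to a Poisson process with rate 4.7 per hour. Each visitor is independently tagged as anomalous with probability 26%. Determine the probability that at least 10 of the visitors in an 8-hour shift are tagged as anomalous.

Thinning: the visitors that are tagged as anomalous themselves form a Poisson process with rate 0.26 × 4.7 = 1.222 per hour.
Over the interval, μ = 1.222 × 8 = 9.776 (an 8-hour shift = 8 hours).
P(N ≥ 10) = 1 − P(N ≤ 9) ≈ 0.5138.

0.5138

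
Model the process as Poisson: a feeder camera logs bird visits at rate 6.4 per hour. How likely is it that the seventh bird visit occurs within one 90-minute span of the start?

0.8426

Over the interval, μ = 6.4 × 1.5 = 9.6 (a 90-minute span = 1.5 hours).
The seventh arrival falls in the interval iff at least 7 events occur there: P(S_7 ≤ t) = P(N ≥ 7) = 1 − P(N ≤ 6) ≈ 0.8426.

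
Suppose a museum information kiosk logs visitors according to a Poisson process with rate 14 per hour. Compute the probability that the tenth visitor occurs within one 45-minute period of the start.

0.6029

Over the interval, μ = 14 × 0.75 = 10.5 (a 45-minute period = 0.75 hours).
The tenth arrival falls in the interval iff at least 10 events occur there: P(S_10 ≤ t) = P(N ≥ 10) = 1 − P(N ≤ 9) ≈ 0.6029.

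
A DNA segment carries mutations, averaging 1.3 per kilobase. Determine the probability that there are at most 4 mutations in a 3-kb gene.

Over the interval, μ = 1.3 × 3 = 3.9 (a 3-kb gene = 3 kilobases).
P(N ≤ 4) = Σ_{j=0}^{4} e^(−μ) μ^j/j! ≈ 0.6484.

0.6484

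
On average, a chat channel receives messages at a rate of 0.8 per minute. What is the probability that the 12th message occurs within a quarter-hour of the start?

0.5384

Over the interval, μ = 0.8 × 15 = 12 (a quarter-hour = 15 minutes).
The 12th arrival falls in the interval iff at least 12 events occur there: P(S_12 ≤ t) = P(N ≥ 12) = 1 − P(N ≤ 11) ≈ 0.5384.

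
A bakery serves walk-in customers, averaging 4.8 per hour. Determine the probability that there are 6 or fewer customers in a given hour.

With mean μ = 4.8 per hour,
P(N ≤ 6) = Σ_{j=0}^{6} e^(−μ) μ^j/j! ≈ 0.7908.

0.7908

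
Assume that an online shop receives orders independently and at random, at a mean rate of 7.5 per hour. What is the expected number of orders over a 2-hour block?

E[N] = λt = 7.5 × 2 = 15 (a 2-hour block = 2 hours).

15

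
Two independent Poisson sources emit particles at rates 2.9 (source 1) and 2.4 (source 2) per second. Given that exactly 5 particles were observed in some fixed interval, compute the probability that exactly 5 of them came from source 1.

Given the total, each event is independently from source 1 with probability p = λ_1/(λ_1+λ_2) = 2.9/5.3 ≈ 0.5472.
So K ~ Binomial(5, 2.9/5.3): P(K = 5) = C(5,5) · (2.9/5.3)^5 · (2.4/5.3)^0 ≈ 0.0490.

0.0490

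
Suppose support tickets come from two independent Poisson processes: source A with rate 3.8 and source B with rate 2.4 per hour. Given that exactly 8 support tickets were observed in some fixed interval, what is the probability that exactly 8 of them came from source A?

Given the total, each event is independently from source A with probability p = λ_A/(λ_A+λ_B) = 3.8/6.2 ≈ 0.6129.
So K ~ Binomial(8, 3.8/6.2): P(K = 8) = C(8,8) · (3.8/6.2)^8 · (2.4/6.2)^0 ≈ 0.0199.

0.0199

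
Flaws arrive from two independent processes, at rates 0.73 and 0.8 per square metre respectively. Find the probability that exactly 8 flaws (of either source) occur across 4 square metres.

0.1073

Independent Poisson processes superpose: combined rate λ = 0.73 + 0.8 = 1.53 per square metre.
Over the interval, μ = 1.53 × 4 = 6.12 (4 square metres).
P(N = 8) = e^(−6.12) · 6.12^8/8! ≈ 0.1073.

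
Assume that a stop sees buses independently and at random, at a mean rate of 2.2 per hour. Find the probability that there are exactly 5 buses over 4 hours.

Over the interval, μ = 2.2 × 4 = 8.8 (4 hours).
P(N = 5) = e^(−μ) μ^5/5! = e^(−8.8) · 8.8^5/120 ≈ 0.0663.

0.0663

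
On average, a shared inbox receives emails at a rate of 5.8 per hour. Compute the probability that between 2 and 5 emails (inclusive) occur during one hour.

0.4577

With mean μ = 5.8 per hour,
P(2 ≤ N ≤ 5) = Σ_{j=2}^{5} e^(−5.8) · 5.8^j/j! ≈ 0.4577.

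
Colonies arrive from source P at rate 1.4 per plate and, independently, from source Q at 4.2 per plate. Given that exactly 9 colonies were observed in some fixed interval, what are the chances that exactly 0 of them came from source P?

Given the total, each event is independently from source P with probability p = λ_P/(λ_P+λ_Q) = 1.4/5.6 = 0.2500.
So K ~ Binomial(9, 1.4/5.6): P(K = 0) = C(9,0) · (1.4/5.6)^0 · (4.2/5.6)^9 ≈ 0.0751.

0.0751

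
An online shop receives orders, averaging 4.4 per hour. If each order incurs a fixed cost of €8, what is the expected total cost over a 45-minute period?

€26.4

E[N] = 4.4 × 0.75 = 3.3 (a 45-minute period = 0.75 hours); E[cost] = 3.3 × €8 = €26.4.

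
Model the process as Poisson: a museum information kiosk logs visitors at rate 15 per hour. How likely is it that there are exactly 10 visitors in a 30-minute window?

0.0858

Over the interval, μ = 15 × 0.5 = 7.5 (a 30-minute window = 0.5 hours).
P(N = 10) = e^(−μ) μ^10/10! = e^(−7.5) · 7.5^10/3628800 ≈ 0.0858.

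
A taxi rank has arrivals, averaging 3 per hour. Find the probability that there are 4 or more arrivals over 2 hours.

0.8488

Over the interval, μ = 3 × 2 = 6 (2 hours).
P(N ≥ 4) = 1 − P(N ≤ 3) = 1 − Σ_{j=0}^{3} e^(−μ) μ^j/j! ≈ 0.8488.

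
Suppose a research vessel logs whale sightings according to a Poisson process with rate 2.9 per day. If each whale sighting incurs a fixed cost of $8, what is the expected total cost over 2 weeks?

E[N] = 2.9 × 14 = 40.6 (2 weeks = 14 days); E[cost] = 40.6 × $8 = $324.8.

$324.8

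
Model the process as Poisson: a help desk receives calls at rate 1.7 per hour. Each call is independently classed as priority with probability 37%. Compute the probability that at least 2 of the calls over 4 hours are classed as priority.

0.7160

Thinning: the calls that are classed as priority themselves form a Poisson process with rate 0.37 × 1.7 = 0.629 per hour.
Over the interval, μ = 0.629 × 4 = 2.516 (4 hours).
P(N ≥ 2) = 1 − P(N ≤ 1) ≈ 0.7160.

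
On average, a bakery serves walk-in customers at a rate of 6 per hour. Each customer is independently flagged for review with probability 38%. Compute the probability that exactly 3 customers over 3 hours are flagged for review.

Thinning: the customers that are flagged for review themselves form a Poisson process with rate 0.38 × 6 = 2.28 per hour.
Over the interval, μ = 2.28 × 3 = 6.84 (3 hours).
P(N = 3) = e^(−6.84) · 6.84^3/3! ≈ 0.0571.

0.0571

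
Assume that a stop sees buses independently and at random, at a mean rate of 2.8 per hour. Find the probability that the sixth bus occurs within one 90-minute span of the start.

0.2469

Over the interval, μ = 2.8 × 1.5 = 4.2 (a 90-minute span = 1.5 hours).
The sixth arrival falls in the interval iff at least 6 events occur there: P(S_6 ≤ t) = P(N ≥ 6) = 1 − P(N ≤ 5) ≈ 0.2469.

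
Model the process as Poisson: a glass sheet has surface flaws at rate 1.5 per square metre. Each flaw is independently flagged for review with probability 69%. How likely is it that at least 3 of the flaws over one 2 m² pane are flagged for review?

Thinning: the flaws that are flagged for review themselves form a Poisson process with rate 0.69 × 1.5 = 1.035 per square metre.
Over the interval, μ = 1.035 × 2 = 2.07 (a 2 m² pane = 2 square metres).
P(N ≥ 3) = 1 − P(N ≤ 2) ≈ 0.3423.

0.3423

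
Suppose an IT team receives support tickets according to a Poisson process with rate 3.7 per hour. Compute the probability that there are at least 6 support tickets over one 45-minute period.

0.0630

Over the interval, μ = 3.7 × 0.75 = 2.775 (a 45-minute period = 0.75 hours).
P(N ≥ 6) = 1 − P(N ≤ 5) = 1 − Σ_{j=0}^{5} e^(−μ) μ^j/j! ≈ 0.0630.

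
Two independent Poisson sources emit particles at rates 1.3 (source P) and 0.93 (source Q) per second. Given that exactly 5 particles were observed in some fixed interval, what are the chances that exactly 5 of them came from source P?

0.0673

Given the total, each event is independently from source P with probability p = λ_P/(λ_P+λ_Q) = 1.3/2.23 ≈ 0.5830.
So K ~ Binomial(5, 1.3/2.23): P(K = 5) = C(5,5) · (1.3/2.23)^5 · (0.93/2.23)^0 ≈ 0.0673.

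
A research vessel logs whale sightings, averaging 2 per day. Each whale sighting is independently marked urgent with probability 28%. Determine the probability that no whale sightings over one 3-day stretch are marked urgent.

Thinning: the whale sightings that are marked urgent themselves form a Poisson process with rate 0.28 × 2 = 0.56 per day.
Over the interval, μ = 0.56 × 3 = 1.68 (a 3-day stretch = 3 days).
P(N = 0) = e^(−1.68) · 1.68^0/0! ≈ 0.1864.

0.1864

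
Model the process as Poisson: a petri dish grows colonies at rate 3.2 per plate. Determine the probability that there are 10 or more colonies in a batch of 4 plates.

Over the interval, μ = 3.2 × 4 = 12.8 (a batch of 4 plates = 4 plates).
P(N ≥ 10) = 1 − P(N ≤ 9) = 1 − Σ_{j=0}^{9} e^(−μ) μ^j/j! ≈ 0.8206.

0.8206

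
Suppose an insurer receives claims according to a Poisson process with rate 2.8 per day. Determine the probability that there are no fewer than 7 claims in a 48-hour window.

0.3297

Over the interval, μ = 2.8 × 2 = 5.6 (a 48-hour window = 2 days).
P(N ≥ 7) = 1 − P(N ≤ 6) = 1 − Σ_{j=0}^{6} e^(−μ) μ^j/j! ≈ 0.3297.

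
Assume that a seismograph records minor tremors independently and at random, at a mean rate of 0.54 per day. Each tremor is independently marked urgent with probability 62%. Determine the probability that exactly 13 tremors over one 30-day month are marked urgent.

Thinning: the tremors that are marked urgent themselves form a Poisson process with rate 0.62 × 0.54 = 0.3348 per day.
Over the interval, μ = 0.3348 × 30 = 10.044 (a 30-day month = 30 days).
P(N = 13) = e^(−10.044) · 10.044^13/13! ≈ 0.0739.

0.0739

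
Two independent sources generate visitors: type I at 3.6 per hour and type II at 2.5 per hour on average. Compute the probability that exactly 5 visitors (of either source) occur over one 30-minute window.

0.1042

Independent Poisson processes superpose: combined rate λ = 3.6 + 2.5 = 6.1 per hour.
Over the interval, μ = 6.1 × 0.5 = 3.05 (a 30-minute window = 0.5 hours).
P(N = 5) = e^(−3.05) · 3.05^5/5! ≈ 0.1042.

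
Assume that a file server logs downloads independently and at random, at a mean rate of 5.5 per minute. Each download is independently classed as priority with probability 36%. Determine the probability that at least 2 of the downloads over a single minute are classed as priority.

Thinning: the downloads that are classed as priority themselves form a Poisson process with rate 0.36 × 5.5 = 1.98 per minute.
So μ = 1.98.
P(N ≥ 2) = 1 − P(N ≤ 1) ≈ 0.5886.

0.5886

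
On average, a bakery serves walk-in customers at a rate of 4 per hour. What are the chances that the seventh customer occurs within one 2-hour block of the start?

0.6866

Over the interval, μ = 4 × 2 = 8 (a 2-hour block = 2 hours).
The seventh arrival falls in the interval iff at least 7 events occur there: P(S_7 ≤ t) = P(N ≥ 7) = 1 − P(N ≤ 6) ≈ 0.6866.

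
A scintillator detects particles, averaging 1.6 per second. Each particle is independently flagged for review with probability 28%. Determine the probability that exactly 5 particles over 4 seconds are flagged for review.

Thinning: the particles that are flagged for review themselves form a Poisson process with rate 0.28 × 1.6 = 0.448 per second.
Over the interval, μ = 0.448 × 4 = 1.792 (4 seconds).
P(N = 5) = e^(−1.792) · 1.792^5/5! ≈ 0.0257.

0.0257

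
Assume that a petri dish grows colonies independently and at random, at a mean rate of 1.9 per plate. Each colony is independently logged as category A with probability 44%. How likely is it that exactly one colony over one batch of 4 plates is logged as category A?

Thinning: the colonies that are logged as category A themselves form a Poisson process with rate 0.44 × 1.9 = 0.836 per plate.
Over the interval, μ = 0.836 × 4 = 3.344 (a batch of 4 plates = 4 plates).
P(N = 1) = e^(−3.344) · 3.344^1/1! ≈ 0.1180.

0.1180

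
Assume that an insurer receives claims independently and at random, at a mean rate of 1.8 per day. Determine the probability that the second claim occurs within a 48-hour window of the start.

Over the interval, μ = 1.8 × 2 = 3.6 (a 48-hour window = 2 days).
The second arrival falls in the interval iff at least 2 events occur there: P(S_2 ≤ t) = P(N ≥ 2) = 1 − P(N ≤ 1) ≈ 0.8743.

0.8743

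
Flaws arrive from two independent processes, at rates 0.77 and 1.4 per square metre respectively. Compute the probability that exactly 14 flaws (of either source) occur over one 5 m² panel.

0.0697

Independent Poisson processes superpose: combined rate λ = 0.77 + 1.4 = 2.17 per square metre.
Over the interval, μ = 2.17 × 5 = 10.85 (a 5 m² panel = 5 square metres).
P(N = 14) = e^(−10.85) · 10.85^14/14! ≈ 0.0697.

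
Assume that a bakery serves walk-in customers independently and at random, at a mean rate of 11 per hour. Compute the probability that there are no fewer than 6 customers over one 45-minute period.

0.8306

Over the interval, μ = 11 × 0.75 = 8.25 (a 45-minute period = 0.75 hours).
P(N ≥ 6) = 1 − P(N ≤ 5) = 1 − Σ_{j=0}^{5} e^(−μ) μ^j/j! ≈ 0.8306.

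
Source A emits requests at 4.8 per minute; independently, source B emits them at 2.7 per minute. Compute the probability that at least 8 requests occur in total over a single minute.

Independent Poisson processes superpose: combined rate λ = 4.8 + 2.7 = 7.5 per minute.
So μ = 7.5.
P(N ≥ 8) = 1 − P(N ≤ 7) ≈ 0.4754.

0.4754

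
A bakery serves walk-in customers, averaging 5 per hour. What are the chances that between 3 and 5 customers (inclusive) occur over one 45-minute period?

Over the interval, μ = 5 × 0.75 = 3.75 (a 45-minute period = 0.75 hours).
P(3 ≤ N ≤ 5) = Σ_{j=3}^{5} e^(−3.75) · 3.75^j/j! ≈ 0.5458.

0.5458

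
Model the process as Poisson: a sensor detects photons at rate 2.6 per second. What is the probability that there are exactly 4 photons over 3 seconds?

0.0632

Over the interval, μ = 2.6 × 3 = 7.8 (3 seconds).
P(N = 4) = e^(−μ) μ^4/4! = e^(−7.8) · 7.8^4/24 ≈ 0.0632.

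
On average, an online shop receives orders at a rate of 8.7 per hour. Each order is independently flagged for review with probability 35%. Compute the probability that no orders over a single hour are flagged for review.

Thinning: the orders that are flagged for review themselves form a Poisson process with rate 0.35 × 8.7 = 3.045 per hour.
So μ = 3.045.
P(N = 0) = e^(−3.045) · 3.045^0/0! ≈ 0.0476.

0.0476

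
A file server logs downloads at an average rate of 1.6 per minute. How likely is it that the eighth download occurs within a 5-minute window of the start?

Over the interval, μ = 1.6 × 5 = 8 (a 5-minute window = 5 minutes).
The eighth arrival falls in the interval iff at least 8 events occur there: P(S_8 ≤ t) = P(N ≥ 8) = 1 − P(N ≤ 7) ≈ 0.5470.

0.5470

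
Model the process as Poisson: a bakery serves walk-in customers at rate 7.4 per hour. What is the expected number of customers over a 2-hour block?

E[N] = λt = 7.4 × 2 = 14.8 (a 2-hour block = 2 hours).

14.8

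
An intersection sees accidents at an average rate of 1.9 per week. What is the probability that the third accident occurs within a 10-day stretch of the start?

Over the interval, μ = 1.9 × 10/7 ≈ 2.71429 (a 10-day stretch = 10/7 weeks).
The third arrival falls in the interval iff at least 3 events occur there: P(S_3 ≤ t) = P(N ≥ 3) = 1 − P(N ≤ 2) ≈ 0.5099.

0.5099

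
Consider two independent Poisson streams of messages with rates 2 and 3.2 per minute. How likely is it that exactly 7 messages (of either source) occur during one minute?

Independent Poisson processes superpose: combined rate λ = 2 + 3.2 = 5.2 per minute.
So μ = 5.2.
P(N = 7) = e^(−5.2) · 5.2^7/7! ≈ 0.1125.

0.1125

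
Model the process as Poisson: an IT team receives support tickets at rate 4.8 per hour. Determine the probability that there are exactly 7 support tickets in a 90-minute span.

0.1486

Over the interval, μ = 4.8 × 1.5 = 7.2 (a 90-minute span = 1.5 hours).
P(N = 7) = e^(−μ) μ^7/7! = e^(−7.2) · 7.2^7/5040 ≈ 0.1486.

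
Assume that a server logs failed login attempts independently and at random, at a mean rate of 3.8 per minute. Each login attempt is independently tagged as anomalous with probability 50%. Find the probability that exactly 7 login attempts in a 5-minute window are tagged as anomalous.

0.1037

Thinning: the login attempts that are tagged as anomalous themselves form a Poisson process with rate 0.5 × 3.8 = 1.9 per minute.
Over the interval, μ = 1.9 × 5 = 9.5 (a 5-minute window = 5 minutes).
P(N = 7) = e^(−9.5) · 9.5^7/7! ≈ 0.1037.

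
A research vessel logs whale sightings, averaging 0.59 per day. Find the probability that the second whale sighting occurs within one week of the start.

Over the interval, μ = 0.59 × 7 = 4.13 (a week = 7 days).
The second arrival falls in the interval iff at least 2 events occur there: P(S_2 ≤ t) = P(N ≥ 2) = 1 − P(N ≤ 1) ≈ 0.9175.

0.9175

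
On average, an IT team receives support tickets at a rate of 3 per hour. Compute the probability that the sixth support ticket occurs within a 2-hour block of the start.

0.5543

Over the interval, μ = 3 × 2 = 6 (a 2-hour block = 2 hours).
The sixth arrival falls in the interval iff at least 6 events occur there: P(S_6 ≤ t) = P(N ≥ 6) = 1 − P(N ≤ 5) ≈ 0.5543.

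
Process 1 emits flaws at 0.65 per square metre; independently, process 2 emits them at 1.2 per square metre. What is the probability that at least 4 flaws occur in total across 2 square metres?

0.5058

Independent Poisson processes superpose: combined rate λ = 0.65 + 1.2 = 1.85 per square metre.
Over the interval, μ = 1.85 × 2 = 3.7 (2 square metres).
P(N ≥ 4) = 1 − P(N ≤ 3) ≈ 0.5058.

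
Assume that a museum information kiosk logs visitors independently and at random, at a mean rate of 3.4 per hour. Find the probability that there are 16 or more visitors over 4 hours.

Over the interval, μ = 3.4 × 4 = 13.6 (4 hours).
P(N ≥ 16) = 1 − P(N ≤ 15) = 1 − Σ_{j=0}^{15} e^(−μ) μ^j/j! ≈ 0.2917.

0.2917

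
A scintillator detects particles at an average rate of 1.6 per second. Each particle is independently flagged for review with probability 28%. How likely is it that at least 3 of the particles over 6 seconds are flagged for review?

0.5034

Thinning: the particles that are flagged for review themselves form a Poisson process with rate 0.28 × 1.6 = 0.448 per second.
Over the interval, μ = 0.448 × 6 = 2.688 (6 seconds).
P(N ≥ 3) = 1 − P(N ≤ 2) ≈ 0.5034.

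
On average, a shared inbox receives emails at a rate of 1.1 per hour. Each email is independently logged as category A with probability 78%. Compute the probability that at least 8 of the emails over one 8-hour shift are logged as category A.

0.3810

Thinning: the emails that are logged as category A themselves form a Poisson process with rate 0.78 × 1.1 = 0.858 per hour.
Over the interval, μ = 0.858 × 8 = 6.864 (an 8-hour shift = 8 hours).
P(N ≥ 8) = 1 − P(N ≤ 7) ≈ 0.3810.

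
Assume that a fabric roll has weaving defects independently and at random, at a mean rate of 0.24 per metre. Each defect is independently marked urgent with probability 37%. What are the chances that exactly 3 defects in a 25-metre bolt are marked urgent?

0.1980

Thinning: the defects that are marked urgent themselves form a Poisson process with rate 0.37 × 0.24 = 0.0888 per metre.
Over the interval, μ = 0.0888 × 25 = 2.22 (a 25-metre bolt = 25 metres).
P(N = 3) = e^(−2.22) · 2.22^3/3! ≈ 0.1980.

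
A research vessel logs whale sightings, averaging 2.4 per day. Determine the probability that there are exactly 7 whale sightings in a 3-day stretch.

Over the interval, μ = 2.4 × 3 = 7.2 (a 3-day stretch = 3 days).
P(N = 7) = e^(−μ) μ^7/7! = e^(−7.2) · 7.2^7/5040 ≈ 0.1486.

0.1486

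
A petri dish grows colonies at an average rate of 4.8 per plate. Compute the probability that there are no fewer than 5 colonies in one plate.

0.5237

With mean μ = 4.8 per plate,
P(N ≥ 5) = 1 − P(N ≤ 4) = 1 − Σ_{j=0}^{4} e^(−μ) μ^j/j! ≈ 0.5237.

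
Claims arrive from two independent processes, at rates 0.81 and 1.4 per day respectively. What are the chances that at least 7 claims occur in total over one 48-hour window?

0.1588

Independent Poisson processes superpose: combined rate λ = 0.81 + 1.4 = 2.21 per day.
Over the interval, μ = 2.21 × 2 = 4.42 (a 48-hour window = 2 days).
P(N ≥ 7) = 1 − P(N ≤ 6) ≈ 0.1588.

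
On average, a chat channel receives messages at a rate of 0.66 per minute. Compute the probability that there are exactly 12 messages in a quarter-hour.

Over the interval, μ = 0.66 × 15 = 9.9 (a quarter-hour = 15 minutes).
P(N = 12) = e^(−μ) μ^12/12! = e^(−9.9) · 9.9^12/479001600 ≈ 0.0928.

0.0928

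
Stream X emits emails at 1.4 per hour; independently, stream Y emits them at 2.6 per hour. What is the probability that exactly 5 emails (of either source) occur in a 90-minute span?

0.1606

Independent Poisson processes superpose: combined rate λ = 1.4 + 2.6 = 4 per hour.
Over the interval, μ = 4 × 1.5 = 6 (a 90-minute span = 1.5 hours).
P(N = 5) = e^(−6) · 6^5/5! ≈ 0.1606.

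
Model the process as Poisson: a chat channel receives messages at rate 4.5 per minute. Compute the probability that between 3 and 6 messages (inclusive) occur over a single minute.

0.6575

With mean μ = 4.5 per minute,
P(3 ≤ N ≤ 6) = Σ_{j=3}^{6} e^(−4.5) · 4.5^j/j! ≈ 0.6575.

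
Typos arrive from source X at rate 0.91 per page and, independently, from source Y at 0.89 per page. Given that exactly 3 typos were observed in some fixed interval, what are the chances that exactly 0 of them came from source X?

Given the total, each event is independently from source X with probability p = λ_X/(λ_X+λ_Y) = 0.91/1.8 ≈ 0.5056.
So K ~ Binomial(3, 0.91/1.8): P(K = 0) = C(3,0) · (0.91/1.8)^0 · (0.89/1.8)^3 ≈ 0.1209.

0.1209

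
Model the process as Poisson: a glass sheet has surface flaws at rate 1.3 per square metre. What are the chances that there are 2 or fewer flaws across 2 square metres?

Over the interval, μ = 1.3 × 2 = 2.6 (2 square metres).
P(N ≤ 2) = Σ_{j=0}^{2} e^(−μ) μ^j/j! ≈ 0.5184.

0.5184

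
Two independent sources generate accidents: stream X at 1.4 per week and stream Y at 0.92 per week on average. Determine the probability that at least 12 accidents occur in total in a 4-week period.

0.2250

Independent Poisson processes superpose: combined rate λ = 1.4 + 0.92 = 2.32 per week.
Over the interval, μ = 2.32 × 4 = 9.28 (a 4-week period = 4 weeks).
P(N ≥ 12) = 1 − P(N ≤ 11) ≈ 0.2250.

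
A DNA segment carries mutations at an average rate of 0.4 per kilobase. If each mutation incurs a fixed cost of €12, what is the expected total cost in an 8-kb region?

€38.4

E[N] = 0.4 × 8 = 3.2 (an 8-kb region = 8 kilobases); E[cost] = 3.2 × €12 = €38.4.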